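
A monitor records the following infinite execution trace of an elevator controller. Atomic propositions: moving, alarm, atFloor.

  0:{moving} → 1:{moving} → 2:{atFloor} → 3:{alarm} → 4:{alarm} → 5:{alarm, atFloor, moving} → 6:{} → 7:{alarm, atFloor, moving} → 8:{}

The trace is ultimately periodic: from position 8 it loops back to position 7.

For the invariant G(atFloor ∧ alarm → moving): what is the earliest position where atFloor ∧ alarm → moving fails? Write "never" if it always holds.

never

atFloor ∧ alarm → moving holds at every position 0..8, and those are all the positions the trace ever visits, so the invariant G(atFloor ∧ alarm → moving) is never violated.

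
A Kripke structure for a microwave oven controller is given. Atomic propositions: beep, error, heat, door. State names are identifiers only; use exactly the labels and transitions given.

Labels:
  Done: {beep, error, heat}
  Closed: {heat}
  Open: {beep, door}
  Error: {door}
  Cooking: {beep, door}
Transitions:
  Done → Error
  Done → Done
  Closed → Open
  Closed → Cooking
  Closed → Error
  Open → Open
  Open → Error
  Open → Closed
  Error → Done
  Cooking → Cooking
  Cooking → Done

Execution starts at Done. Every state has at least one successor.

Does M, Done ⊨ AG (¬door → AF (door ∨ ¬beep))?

States satisfying ¬door → AF (door ∨ ¬beep): {Closed, Open, Error, Cooking}.
States satisfying AG (¬door → AF (door ∨ ¬beep)): ∅.
Done is reachable from Done and violates ¬door → AF (door ∨ ¬beep), so AG fails at Done.
Done ∉ Sat(AG (¬door → AF (door ∨ ¬beep))).

No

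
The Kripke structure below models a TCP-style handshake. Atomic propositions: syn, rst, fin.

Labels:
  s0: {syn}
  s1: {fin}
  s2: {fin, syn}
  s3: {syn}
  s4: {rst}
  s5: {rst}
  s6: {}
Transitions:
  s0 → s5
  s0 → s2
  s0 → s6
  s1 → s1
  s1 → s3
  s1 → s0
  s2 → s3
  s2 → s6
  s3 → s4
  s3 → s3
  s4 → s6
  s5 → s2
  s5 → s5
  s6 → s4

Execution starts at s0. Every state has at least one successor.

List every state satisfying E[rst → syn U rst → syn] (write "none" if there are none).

{s0, s1, s2, s3, s6}

States satisfying rst → syn: {s0, s1, s2, s3, s6}.
States satisfying E[rst → syn U rst → syn]: {s0, s1, s2, s3, s6}.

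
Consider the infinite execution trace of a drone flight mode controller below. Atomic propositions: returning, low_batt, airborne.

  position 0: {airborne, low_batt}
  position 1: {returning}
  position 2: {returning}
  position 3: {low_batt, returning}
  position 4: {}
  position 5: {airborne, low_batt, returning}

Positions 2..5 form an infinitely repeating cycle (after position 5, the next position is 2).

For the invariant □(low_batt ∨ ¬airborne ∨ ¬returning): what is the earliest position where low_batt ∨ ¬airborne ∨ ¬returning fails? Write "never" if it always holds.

never

low_batt ∨ ¬airborne ∨ ¬returning holds at every position 0..5, and those are all the positions the trace ever visits, so the invariant □(low_batt ∨ ¬airborne ∨ ¬returning) is never violated.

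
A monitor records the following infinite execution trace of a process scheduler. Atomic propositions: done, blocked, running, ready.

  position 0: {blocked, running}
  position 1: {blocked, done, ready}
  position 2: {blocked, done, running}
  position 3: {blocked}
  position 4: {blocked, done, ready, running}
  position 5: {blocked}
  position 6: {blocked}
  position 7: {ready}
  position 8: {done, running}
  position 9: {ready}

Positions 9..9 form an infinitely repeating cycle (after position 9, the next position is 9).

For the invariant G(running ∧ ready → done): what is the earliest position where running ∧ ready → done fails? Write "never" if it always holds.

never

running ∧ ready → done holds at every position 0..9, and those are all the positions the trace ever visits, so the invariant G(running ∧ ready → done) is never violated.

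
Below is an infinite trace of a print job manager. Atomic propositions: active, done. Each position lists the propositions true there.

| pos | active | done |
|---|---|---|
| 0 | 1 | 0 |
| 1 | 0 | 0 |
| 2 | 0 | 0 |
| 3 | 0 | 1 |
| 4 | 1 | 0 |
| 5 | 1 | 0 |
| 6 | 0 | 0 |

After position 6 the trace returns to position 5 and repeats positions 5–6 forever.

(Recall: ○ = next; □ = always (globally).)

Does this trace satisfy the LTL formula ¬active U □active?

No

Walking from position 0: at position 0, □active has not yet held and ¬active fails, so ¬active U □active is false.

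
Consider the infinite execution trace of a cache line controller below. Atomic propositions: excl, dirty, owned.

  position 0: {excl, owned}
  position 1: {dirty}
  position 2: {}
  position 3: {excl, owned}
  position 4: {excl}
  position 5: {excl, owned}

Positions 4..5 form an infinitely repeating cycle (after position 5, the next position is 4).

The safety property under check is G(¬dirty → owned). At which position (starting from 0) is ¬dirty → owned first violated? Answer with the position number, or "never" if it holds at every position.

2

Check ¬dirty → owned at each position in order: 0 ✓, 1 ✓.
At position 2 the labels are {}, so ¬dirty → owned is false there. This is the first violation.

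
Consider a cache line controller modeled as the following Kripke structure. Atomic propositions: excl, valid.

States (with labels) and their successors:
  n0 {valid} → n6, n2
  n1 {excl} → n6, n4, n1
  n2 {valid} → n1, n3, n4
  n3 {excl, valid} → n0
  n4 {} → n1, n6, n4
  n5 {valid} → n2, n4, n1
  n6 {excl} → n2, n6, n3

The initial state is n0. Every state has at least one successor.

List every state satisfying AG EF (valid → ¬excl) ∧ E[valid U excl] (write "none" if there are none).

{n0, n1, n2, n3, n5, n6}

States satisfying EF (valid → ¬excl): {n0, n1, n2, n3, n4, n5, n6}.
States satisfying AG EF (valid → ¬excl): {n0, n1, n2, n3, n4, n5, n6}.
States satisfying valid: {n0, n2, n3, n5}.
States satisfying excl: {n1, n3, n6}.
States satisfying E[valid U excl]: {n0, n1, n2, n3, n5, n6}.
States satisfying AG EF (valid → ¬excl) ∧ E[valid U excl]: {n0, n1, n2, n3, n5, n6}.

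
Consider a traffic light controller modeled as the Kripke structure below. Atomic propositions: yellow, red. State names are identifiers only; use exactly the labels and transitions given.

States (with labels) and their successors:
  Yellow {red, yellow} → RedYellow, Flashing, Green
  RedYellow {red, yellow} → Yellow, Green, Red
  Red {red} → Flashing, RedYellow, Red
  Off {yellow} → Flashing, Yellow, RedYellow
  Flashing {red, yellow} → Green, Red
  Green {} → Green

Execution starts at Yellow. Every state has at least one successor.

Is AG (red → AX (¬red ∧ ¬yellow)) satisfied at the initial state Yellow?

No

States satisfying red → AX (¬red ∧ ¬yellow): {Off, Green}.
States satisfying AG (red → AX (¬red ∧ ¬yellow)): {Green}.
Flashing is reachable from Yellow and violates red → AX (¬red ∧ ¬yellow), so AG fails at Yellow.
Yellow ∉ Sat(AG (red → AX (¬red ∧ ¬yellow))).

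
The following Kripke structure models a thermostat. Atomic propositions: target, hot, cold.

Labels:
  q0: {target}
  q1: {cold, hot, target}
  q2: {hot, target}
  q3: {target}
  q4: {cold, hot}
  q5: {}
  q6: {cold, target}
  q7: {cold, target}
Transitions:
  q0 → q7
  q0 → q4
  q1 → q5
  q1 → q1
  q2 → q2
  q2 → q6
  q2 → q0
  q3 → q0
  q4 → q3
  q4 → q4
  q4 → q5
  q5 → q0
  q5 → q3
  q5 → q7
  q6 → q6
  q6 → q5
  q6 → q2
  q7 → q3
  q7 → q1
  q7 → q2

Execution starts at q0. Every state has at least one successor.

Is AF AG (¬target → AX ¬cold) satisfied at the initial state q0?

Violated

States satisfying AG (¬target → AX ¬cold): ∅.
States satisfying AF AG (¬target → AX ¬cold): ∅.
There is a path from q0 along which AG (¬target → AX ¬cold) never holds.
q0 ∉ Sat(AF AG (¬target → AX ¬cold)).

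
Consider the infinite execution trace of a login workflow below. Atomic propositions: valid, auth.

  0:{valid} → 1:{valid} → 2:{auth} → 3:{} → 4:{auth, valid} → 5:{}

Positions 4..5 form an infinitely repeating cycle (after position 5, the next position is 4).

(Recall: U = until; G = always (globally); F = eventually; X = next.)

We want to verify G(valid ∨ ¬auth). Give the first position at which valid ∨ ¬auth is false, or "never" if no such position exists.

2

Check valid ∨ ¬auth at each position in order: 0 ✓, 1 ✓.
At position 2 the labels are {auth}, so valid ∨ ¬auth is false there. This is the first violation.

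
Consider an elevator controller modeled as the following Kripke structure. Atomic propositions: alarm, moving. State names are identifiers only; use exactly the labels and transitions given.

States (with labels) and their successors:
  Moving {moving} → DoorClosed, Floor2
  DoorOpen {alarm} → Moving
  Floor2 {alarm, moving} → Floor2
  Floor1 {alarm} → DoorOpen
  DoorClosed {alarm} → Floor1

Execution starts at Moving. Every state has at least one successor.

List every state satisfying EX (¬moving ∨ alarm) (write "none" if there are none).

States satisfying ¬moving ∨ alarm: {DoorOpen, Floor2, Floor1, DoorClosed}.
States satisfying EX (¬moving ∨ alarm): {Moving, Floor2, Floor1, DoorClosed}.

{Moving, Floor2, Floor1, DoorClosed}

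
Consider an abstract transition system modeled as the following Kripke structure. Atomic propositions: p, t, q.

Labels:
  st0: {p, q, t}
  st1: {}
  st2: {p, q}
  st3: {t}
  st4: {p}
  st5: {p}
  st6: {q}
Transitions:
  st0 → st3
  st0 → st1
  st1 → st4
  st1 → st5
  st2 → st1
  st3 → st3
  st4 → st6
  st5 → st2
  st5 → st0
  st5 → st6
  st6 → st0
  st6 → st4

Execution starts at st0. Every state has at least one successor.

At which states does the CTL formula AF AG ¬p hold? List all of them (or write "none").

{st3}

States satisfying AG ¬p: {st3}.
States satisfying AF AG ¬p: {st3}.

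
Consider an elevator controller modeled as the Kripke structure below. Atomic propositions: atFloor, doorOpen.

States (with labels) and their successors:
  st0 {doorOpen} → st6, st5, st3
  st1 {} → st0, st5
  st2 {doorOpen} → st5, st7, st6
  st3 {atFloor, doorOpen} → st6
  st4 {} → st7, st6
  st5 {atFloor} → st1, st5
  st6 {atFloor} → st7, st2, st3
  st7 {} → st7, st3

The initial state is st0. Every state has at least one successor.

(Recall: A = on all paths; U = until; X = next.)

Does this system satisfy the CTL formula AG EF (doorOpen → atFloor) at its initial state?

States satisfying EF (doorOpen → atFloor): {st0, st1, st2, st3, st4, st5, st6, st7}.
States satisfying AG EF (doorOpen → atFloor): {st0, st1, st2, st3, st4, st5, st6, st7}.
Every state reachable from st0 satisfies EF (doorOpen → atFloor).
st0 ∈ Sat(AG EF (doorOpen → atFloor)).

Holds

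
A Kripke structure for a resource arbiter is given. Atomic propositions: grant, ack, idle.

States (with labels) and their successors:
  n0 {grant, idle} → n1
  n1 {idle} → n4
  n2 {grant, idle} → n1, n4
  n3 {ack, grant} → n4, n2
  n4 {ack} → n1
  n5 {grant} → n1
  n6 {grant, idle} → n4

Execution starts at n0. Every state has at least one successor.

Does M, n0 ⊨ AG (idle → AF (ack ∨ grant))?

Holds

States satisfying idle → AF (ack ∨ grant): {n0, n1, n2, n3, n4, n5, n6}.
States satisfying AG (idle → AF (ack ∨ grant)): {n0, n1, n2, n3, n4, n5, n6}.
Every state reachable from n0 satisfies idle → AF (ack ∨ grant).
n0 ∈ Sat(AG (idle → AF (ack ∨ grant))).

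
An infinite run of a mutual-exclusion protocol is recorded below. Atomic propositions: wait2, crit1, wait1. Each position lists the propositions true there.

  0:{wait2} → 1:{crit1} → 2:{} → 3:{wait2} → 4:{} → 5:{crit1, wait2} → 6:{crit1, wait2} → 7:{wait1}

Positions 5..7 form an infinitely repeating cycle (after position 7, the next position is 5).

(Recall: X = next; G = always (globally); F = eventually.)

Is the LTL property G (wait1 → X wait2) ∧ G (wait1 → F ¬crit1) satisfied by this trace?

wait1 → X wait2 holds at every position 0..7, and those are all positions ever visited, so G (wait1 → X wait2) holds.
Positions where wait1 holds: 7.
Check X wait2 at each: 7→ok.
wait1 → F ¬crit1 holds at every position 0..7, and those are all positions ever visited, so G (wait1 → F ¬crit1) holds.
Positions where wait1 holds: 7.
Check F ¬crit1 at each: 7→ok.
At position 0: G (wait1 → X wait2) is true; G (wait1 → F ¬crit1) is true; so G (wait1 → X wait2) ∧ G (wait1 → F ¬crit1) is true.

Holds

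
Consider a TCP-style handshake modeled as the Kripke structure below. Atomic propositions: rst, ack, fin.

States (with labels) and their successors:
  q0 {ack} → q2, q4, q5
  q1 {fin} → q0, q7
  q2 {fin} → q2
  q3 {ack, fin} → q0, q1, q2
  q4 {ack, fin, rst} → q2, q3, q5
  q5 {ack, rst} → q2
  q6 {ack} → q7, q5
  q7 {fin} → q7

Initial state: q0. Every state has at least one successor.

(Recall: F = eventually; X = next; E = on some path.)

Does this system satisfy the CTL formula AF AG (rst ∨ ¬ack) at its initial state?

States satisfying AG (rst ∨ ¬ack): {q2, q5, q7}.
States satisfying AF AG (rst ∨ ¬ack): {q2, q5, q6, q7}.
There is a path from q0 along which AG (rst ∨ ¬ack) never holds.
q0 ∉ Sat(AF AG (rst ∨ ¬ack)).

Does not hold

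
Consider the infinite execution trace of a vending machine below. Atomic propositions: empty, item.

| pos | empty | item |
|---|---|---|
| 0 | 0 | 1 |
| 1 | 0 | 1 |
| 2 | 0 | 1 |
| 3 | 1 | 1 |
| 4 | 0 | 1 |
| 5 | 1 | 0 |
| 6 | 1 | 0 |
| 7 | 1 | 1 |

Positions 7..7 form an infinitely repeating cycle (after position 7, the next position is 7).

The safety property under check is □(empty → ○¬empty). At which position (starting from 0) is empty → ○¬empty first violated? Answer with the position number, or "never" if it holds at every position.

5

Check empty → ○¬empty at each position in order: 0 ✓, 1 ✓, 2 ✓, 3 ✓, 4 ✓.
At position 5 the labels are {empty} and the next position 6 has {empty}, so empty → ○¬empty is false there. This is the first violation.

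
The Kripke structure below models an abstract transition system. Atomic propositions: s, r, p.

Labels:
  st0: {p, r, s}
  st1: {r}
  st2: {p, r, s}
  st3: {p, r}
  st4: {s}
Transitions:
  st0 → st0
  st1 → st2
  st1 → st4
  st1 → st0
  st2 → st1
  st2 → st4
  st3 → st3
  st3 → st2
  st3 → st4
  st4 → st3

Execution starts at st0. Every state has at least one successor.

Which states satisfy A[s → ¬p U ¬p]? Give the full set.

States satisfying s → ¬p: {st1, st3, st4}.
States satisfying ¬p: {st1, st4}.
States satisfying A[s → ¬p U ¬p]: {st1, st4}.

{st1, st4}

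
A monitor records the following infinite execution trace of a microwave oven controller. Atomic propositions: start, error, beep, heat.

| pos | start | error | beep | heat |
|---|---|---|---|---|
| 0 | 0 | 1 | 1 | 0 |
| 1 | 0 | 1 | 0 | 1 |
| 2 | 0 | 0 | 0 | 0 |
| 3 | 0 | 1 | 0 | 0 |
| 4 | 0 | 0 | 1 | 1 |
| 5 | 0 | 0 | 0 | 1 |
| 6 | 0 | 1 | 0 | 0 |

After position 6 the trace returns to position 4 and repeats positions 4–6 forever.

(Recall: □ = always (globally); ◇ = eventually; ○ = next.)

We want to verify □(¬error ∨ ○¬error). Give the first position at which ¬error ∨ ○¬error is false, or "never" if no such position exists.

At position 0 the labels are {beep, error} and the next position 1 has {error, heat}, so ¬error ∨ ○¬error is false there. This is the first violation.

0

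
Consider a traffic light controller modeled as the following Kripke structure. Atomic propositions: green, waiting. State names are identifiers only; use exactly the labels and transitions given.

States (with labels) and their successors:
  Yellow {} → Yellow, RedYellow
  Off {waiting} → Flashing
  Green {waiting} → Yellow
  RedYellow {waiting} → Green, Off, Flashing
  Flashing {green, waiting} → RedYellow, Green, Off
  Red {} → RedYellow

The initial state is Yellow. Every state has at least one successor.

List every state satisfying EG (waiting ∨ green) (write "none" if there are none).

{Off, RedYellow, Flashing}

States satisfying waiting ∨ green: {Off, Green, RedYellow, Flashing}.
States satisfying EG (waiting ∨ green): {Off, RedYellow, Flashing}.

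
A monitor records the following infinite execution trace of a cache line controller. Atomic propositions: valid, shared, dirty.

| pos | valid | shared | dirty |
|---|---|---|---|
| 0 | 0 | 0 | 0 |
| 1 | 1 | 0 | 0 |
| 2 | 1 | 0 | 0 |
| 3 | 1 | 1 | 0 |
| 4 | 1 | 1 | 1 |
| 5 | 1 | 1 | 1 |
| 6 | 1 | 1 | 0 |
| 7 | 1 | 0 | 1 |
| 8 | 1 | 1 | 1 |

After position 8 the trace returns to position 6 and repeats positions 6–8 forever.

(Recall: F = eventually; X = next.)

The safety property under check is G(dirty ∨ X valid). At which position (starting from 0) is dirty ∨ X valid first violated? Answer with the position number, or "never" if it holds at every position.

never

dirty ∨ X valid holds at every position 0..8, and those are all the positions the trace ever visits, so the invariant G(dirty ∨ X valid) is never violated.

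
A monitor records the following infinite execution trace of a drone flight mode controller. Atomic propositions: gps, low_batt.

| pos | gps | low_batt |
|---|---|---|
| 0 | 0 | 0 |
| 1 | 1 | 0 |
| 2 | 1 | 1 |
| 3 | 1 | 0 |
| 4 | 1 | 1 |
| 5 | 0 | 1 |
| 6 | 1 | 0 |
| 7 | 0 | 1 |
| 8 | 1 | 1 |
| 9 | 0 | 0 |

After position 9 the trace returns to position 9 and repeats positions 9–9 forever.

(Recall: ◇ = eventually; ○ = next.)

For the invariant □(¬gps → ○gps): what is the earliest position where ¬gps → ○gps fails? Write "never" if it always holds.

Check ¬gps → ○gps at each position in order: 0 ✓, 1 ✓, 2 ✓, 3 ✓, 4 ✓, 5 ✓, 6 ✓, 7 ✓, 8 ✓.
At position 9 the labels are {} and the next position 9 has {}, so ¬gps → ○gps is false there. This is the first violation.

9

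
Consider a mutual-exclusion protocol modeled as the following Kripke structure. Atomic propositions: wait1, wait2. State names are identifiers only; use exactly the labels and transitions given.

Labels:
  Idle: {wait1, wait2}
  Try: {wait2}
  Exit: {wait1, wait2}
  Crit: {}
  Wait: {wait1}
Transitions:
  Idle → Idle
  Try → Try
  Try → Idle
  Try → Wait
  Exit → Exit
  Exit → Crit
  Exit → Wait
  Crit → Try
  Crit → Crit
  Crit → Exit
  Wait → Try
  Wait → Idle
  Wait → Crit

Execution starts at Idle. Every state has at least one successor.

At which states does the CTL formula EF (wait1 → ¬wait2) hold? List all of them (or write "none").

States satisfying wait1 → ¬wait2: {Try, Crit, Wait}.
States satisfying EF (wait1 → ¬wait2): {Try, Exit, Crit, Wait}.

{Try, Exit, Crit, Wait}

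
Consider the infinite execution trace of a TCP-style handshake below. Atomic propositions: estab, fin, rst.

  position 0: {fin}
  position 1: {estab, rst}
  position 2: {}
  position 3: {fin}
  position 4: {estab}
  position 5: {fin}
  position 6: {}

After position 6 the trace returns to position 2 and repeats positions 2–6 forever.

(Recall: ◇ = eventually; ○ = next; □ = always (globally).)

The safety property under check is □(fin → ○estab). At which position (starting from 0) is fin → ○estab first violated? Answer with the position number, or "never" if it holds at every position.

Check fin → ○estab at each position in order: 0 ✓, 1 ✓, 2 ✓, 3 ✓, 4 ✓.
At position 5 the labels are {fin} and the next position 6 has {}, so fin → ○estab is false there. This is the first violation.

5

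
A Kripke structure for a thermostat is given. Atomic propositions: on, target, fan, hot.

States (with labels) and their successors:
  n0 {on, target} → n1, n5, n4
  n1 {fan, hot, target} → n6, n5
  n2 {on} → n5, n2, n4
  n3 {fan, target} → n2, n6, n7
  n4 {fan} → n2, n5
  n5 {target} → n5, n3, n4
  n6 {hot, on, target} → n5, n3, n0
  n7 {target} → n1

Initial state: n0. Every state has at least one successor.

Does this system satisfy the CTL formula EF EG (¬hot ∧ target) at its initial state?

States satisfying EG (¬hot ∧ target): {n0, n5}.
States satisfying EF EG (¬hot ∧ target): {n0, n1, n2, n3, n4, n5, n6, n7}.
Some path from n0 reaches a state where EG (¬hot ∧ target) holds.
n0 ∈ Sat(EF EG (¬hot ∧ target)).

Yes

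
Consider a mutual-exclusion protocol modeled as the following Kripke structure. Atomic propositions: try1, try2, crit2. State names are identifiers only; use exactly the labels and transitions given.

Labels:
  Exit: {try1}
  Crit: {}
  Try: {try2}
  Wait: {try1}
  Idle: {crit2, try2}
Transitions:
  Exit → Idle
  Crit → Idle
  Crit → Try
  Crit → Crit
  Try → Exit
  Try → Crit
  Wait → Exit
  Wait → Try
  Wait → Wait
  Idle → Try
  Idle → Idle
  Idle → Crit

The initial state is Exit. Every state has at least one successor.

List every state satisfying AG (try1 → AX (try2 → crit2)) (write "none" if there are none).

{Exit, Crit, Try, Idle}

States satisfying try1 → AX (try2 → crit2): {Exit, Crit, Try, Idle}.
States satisfying AG (try1 → AX (try2 → crit2)): {Exit, Crit, Try, Idle}.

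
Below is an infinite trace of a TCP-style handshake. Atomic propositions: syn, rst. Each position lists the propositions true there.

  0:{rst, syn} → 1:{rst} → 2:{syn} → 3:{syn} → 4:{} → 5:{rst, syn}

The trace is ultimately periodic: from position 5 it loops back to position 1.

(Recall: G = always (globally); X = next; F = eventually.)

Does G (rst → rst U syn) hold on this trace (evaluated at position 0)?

Holds

rst → rst U syn holds at every position 0..5, and those are all positions ever visited, so G (rst → rst U syn) holds.
Positions where rst holds: 0, 1, 5.
Check rst U syn at each: 0→ok, 1→ok, 5→ok.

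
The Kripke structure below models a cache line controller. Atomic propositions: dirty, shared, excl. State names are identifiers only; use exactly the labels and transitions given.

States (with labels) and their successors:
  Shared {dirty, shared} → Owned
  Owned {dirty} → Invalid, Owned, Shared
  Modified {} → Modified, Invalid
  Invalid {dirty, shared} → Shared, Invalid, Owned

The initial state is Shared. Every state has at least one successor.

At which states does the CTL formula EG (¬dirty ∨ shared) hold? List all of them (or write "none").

States satisfying ¬dirty ∨ shared: {Shared, Modified, Invalid}.
States satisfying EG (¬dirty ∨ shared): {Modified, Invalid}.

{Modified, Invalid}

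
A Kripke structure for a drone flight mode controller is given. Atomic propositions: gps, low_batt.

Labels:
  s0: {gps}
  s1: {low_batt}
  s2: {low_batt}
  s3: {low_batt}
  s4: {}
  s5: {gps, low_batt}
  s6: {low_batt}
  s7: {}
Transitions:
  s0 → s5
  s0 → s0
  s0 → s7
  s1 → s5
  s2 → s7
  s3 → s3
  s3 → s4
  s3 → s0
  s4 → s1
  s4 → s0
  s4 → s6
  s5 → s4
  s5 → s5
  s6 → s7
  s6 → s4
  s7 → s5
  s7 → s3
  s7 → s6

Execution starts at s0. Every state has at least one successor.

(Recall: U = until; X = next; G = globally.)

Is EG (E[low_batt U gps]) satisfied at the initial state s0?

States satisfying E[low_batt U gps]: {s0, s1, s3, s5}.
States satisfying EG (E[low_batt U gps]): {s0, s1, s3, s5}.
s0 ∈ Sat(EG (E[low_batt U gps])).

Satisfied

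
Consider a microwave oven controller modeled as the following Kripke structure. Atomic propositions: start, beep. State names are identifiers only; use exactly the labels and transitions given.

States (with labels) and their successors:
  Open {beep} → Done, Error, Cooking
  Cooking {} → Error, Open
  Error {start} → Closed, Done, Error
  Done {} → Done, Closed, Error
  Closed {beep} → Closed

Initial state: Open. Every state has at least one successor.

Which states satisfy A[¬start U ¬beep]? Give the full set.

{Open, Cooking, Error, Done}

States satisfying ¬start: {Open, Cooking, Done, Closed}.
States satisfying ¬beep: {Cooking, Error, Done}.
States satisfying A[¬start U ¬beep]: {Open, Cooking, Error, Done}.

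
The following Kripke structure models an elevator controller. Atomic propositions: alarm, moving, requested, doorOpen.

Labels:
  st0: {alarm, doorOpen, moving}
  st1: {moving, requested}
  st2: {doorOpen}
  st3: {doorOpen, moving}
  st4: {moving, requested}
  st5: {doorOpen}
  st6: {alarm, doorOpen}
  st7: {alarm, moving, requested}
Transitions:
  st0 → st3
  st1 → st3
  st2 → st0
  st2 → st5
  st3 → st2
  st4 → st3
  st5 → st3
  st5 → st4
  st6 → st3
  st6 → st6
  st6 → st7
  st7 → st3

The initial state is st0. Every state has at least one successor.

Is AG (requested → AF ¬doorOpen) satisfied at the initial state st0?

Satisfied

States satisfying requested → AF ¬doorOpen: {st0, st1, st2, st3, st4, st5, st6, st7}.
States satisfying AG (requested → AF ¬doorOpen): {st0, st1, st2, st3, st4, st5, st6, st7}.
Every state reachable from st0 satisfies requested → AF ¬doorOpen.
st0 ∈ Sat(AG (requested → AF ¬doorOpen)).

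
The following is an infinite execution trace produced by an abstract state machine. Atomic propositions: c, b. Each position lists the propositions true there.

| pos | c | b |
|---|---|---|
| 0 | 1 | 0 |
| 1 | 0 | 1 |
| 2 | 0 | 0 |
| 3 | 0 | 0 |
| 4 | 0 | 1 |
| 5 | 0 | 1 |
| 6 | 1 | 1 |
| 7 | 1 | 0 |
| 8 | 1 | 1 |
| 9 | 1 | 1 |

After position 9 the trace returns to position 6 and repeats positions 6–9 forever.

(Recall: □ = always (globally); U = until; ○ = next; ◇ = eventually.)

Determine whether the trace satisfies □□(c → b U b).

Violated

□(c → b U b) must hold at every position from 0 onward. It fails at position 0, so □□(c → b U b) is false.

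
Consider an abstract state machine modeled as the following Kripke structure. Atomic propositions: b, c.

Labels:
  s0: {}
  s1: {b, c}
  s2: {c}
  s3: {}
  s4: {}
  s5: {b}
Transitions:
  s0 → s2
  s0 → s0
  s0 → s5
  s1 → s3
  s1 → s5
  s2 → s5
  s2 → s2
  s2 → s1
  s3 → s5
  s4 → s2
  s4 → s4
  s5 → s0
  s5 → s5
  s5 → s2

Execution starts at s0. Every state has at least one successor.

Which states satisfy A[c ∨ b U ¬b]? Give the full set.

{s0, s2, s3, s4}

States satisfying c ∨ b: {s1, s2, s5}.
States satisfying ¬b: {s0, s2, s3, s4}.
States satisfying A[c ∨ b U ¬b]: {s0, s2, s3, s4}.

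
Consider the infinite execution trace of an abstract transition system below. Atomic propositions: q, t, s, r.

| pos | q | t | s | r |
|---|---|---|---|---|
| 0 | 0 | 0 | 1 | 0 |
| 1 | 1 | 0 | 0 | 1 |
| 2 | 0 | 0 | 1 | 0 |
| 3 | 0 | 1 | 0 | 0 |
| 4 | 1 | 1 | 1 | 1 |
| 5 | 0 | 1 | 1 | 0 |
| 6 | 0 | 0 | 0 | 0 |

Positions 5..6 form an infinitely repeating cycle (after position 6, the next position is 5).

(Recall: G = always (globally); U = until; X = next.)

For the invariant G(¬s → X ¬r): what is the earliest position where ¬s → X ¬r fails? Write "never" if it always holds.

3

Check ¬s → X ¬r at each position in order: 0 ✓, 1 ✓, 2 ✓.
At position 3 the labels are {t} and the next position 4 has {q, r, s, t}, so ¬s → X ¬r is false there. This is the first violation.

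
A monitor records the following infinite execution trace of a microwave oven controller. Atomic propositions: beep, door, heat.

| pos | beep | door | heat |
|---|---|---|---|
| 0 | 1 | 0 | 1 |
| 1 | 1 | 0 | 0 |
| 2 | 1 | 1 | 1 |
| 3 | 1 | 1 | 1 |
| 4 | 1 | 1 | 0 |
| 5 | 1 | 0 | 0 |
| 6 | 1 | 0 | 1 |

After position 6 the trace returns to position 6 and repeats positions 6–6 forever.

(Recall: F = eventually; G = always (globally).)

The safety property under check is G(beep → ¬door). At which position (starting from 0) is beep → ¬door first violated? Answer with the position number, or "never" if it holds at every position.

2

Check beep → ¬door at each position in order: 0 ✓, 1 ✓.
At position 2 the labels are {beep, door, heat}, so beep → ¬door is false there. This is the first violation.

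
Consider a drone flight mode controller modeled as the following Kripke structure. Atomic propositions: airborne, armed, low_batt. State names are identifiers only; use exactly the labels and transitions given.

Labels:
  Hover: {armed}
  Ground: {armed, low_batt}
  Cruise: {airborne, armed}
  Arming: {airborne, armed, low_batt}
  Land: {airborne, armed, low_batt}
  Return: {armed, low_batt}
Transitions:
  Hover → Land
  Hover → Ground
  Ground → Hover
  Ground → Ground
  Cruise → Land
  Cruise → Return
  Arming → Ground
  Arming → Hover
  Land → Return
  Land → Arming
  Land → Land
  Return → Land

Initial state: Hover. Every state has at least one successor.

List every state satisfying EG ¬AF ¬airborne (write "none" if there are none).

States satisfying ¬AF ¬airborne: {Cruise, Land}.
States satisfying EG ¬AF ¬airborne: {Cruise, Land}.

{Cruise, Land}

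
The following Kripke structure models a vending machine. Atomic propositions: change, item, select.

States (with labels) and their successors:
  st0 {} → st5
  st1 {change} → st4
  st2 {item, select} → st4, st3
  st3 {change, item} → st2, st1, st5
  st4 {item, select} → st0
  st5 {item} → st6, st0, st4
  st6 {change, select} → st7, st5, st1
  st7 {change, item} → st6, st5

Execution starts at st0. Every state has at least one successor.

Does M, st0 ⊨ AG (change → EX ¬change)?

Holds

States satisfying change → EX ¬change: {st0, st1, st2, st3, st4, st5, st6, st7}.
States satisfying AG (change → EX ¬change): {st0, st1, st2, st3, st4, st5, st6, st7}.
Every state reachable from st0 satisfies change → EX ¬change.
st0 ∈ Sat(AG (change → EX ¬change)).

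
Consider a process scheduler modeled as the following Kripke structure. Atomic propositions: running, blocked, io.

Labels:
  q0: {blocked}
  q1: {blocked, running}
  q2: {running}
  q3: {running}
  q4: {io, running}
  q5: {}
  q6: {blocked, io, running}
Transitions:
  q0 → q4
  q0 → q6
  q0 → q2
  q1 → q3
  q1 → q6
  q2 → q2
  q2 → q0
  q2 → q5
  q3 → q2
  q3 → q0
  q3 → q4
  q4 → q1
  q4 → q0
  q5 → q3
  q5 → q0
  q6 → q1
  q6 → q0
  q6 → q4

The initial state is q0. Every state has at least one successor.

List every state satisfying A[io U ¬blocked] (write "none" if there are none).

States satisfying io: {q4, q6}.
States satisfying ¬blocked: {q2, q3, q4, q5}.
States satisfying A[io U ¬blocked]: {q2, q3, q4, q5}.

{q2, q3, q4, q5}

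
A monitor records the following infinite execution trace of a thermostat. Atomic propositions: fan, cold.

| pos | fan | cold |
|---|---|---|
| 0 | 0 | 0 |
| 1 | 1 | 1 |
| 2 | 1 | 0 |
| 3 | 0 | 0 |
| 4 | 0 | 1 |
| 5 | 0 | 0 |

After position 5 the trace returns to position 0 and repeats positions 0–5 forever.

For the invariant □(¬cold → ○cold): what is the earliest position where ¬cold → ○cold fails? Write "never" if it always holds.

2

Check ¬cold → ○cold at each position in order: 0 ✓, 1 ✓.
At position 2 the labels are {fan} and the next position 3 has {}, so ¬cold → ○cold is false there. This is the first violation.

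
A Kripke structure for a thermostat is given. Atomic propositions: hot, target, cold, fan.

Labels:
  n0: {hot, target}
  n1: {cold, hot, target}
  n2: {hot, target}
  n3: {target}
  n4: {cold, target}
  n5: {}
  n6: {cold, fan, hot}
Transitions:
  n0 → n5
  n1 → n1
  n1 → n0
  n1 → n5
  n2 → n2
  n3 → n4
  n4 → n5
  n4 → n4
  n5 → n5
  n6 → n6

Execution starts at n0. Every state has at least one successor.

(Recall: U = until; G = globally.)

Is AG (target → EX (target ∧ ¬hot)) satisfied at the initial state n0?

Does not hold

States satisfying target → EX (target ∧ ¬hot): {n3, n4, n5, n6}.
States satisfying AG (target → EX (target ∧ ¬hot)): {n3, n4, n5, n6}.
n0 is reachable from n0 and violates target → EX (target ∧ ¬hot), so AG fails at n0.
n0 ∉ Sat(AG (target → EX (target ∧ ¬hot))).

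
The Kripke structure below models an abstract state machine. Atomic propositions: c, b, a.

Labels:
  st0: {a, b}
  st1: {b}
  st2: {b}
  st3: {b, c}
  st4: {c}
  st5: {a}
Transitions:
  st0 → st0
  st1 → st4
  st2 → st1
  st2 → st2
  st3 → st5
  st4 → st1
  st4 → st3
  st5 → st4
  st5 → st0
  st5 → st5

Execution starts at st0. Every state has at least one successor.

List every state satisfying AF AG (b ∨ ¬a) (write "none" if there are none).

{st0}

States satisfying AG (b ∨ ¬a): {st0}.
States satisfying AF AG (b ∨ ¬a): {st0}.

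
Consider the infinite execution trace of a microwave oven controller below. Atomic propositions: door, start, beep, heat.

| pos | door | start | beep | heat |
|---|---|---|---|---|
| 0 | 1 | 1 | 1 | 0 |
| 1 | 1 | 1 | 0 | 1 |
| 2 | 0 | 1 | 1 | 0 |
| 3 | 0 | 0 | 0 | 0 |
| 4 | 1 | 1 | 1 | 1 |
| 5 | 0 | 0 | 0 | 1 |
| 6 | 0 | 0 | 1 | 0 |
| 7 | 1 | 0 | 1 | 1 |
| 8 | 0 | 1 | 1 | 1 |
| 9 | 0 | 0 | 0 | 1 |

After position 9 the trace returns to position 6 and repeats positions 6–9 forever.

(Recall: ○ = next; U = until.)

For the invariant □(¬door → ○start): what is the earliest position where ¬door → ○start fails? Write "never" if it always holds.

2

Check ¬door → ○start at each position in order: 0 ✓, 1 ✓.
At position 2 the labels are {beep, start} and the next position 3 has {}, so ¬door → ○start is false there. This is the first violation.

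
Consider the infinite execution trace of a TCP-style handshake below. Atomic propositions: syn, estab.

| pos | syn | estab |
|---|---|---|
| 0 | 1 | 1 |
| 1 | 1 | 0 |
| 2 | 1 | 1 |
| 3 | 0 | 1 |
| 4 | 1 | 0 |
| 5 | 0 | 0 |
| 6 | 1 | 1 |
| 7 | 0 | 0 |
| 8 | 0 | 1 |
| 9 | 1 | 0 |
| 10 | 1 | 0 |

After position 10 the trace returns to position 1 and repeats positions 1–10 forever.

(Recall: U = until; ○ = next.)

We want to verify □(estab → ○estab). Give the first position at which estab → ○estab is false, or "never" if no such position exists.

At position 0 the labels are {estab, syn} and the next position 1 has {syn}, so estab → ○estab is false there. This is the first violation.

0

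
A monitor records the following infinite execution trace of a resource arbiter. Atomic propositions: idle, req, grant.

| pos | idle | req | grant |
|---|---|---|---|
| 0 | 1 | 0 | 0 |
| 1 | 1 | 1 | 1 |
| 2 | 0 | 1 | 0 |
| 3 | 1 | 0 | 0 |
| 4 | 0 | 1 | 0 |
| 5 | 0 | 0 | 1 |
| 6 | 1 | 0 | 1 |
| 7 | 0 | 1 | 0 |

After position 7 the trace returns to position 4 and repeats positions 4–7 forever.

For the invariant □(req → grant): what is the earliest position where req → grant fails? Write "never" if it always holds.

2

Check req → grant at each position in order: 0 ✓, 1 ✓.
At position 2 the labels are {req}, so req → grant is false there. This is the first violation.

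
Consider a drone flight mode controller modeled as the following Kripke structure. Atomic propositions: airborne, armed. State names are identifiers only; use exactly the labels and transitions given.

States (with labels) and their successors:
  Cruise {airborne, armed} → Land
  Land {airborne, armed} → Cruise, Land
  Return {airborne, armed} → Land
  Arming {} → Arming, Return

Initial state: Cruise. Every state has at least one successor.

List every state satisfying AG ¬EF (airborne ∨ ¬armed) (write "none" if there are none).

none

States satisfying ¬EF (airborne ∨ ¬armed): ∅.
States satisfying AG ¬EF (airborne ∨ ¬armed): ∅.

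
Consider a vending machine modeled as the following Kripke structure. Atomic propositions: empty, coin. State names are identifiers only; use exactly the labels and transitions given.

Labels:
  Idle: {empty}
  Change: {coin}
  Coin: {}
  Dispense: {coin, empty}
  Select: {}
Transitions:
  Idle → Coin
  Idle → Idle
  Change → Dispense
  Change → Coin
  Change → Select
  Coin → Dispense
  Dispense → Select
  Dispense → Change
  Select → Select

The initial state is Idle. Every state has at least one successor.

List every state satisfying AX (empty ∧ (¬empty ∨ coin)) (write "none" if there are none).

{Coin}

States satisfying empty ∧ (¬empty ∨ coin): {Dispense}.
States satisfying AX (empty ∧ (¬empty ∨ coin)): {Coin}.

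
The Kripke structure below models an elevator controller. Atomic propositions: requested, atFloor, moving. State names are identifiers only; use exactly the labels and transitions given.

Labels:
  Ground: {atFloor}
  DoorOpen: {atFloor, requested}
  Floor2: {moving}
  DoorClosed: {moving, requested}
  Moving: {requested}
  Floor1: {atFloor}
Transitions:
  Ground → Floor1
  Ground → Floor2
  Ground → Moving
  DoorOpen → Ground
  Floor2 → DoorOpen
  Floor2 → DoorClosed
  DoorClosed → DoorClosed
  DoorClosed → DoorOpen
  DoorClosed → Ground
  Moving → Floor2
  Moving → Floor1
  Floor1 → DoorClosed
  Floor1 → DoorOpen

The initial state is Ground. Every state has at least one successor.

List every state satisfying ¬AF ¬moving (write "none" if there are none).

{Floor2, DoorClosed}

States satisfying ¬moving: {Ground, DoorOpen, Moving, Floor1}.
States satisfying AF ¬moving: {Ground, DoorOpen, Moving, Floor1}.
States satisfying ¬AF ¬moving: {Floor2, DoorClosed}.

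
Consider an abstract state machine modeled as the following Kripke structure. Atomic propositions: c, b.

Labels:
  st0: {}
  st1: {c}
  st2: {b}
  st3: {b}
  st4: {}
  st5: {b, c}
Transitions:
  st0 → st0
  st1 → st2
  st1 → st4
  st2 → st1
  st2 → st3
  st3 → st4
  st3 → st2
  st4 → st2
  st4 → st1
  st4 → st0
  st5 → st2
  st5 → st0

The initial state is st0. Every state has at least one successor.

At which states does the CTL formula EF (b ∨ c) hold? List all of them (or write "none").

States satisfying b ∨ c: {st1, st2, st3, st5}.
States satisfying EF (b ∨ c): {st1, st2, st3, st4, st5}.

{st1, st2, st3, st4, st5}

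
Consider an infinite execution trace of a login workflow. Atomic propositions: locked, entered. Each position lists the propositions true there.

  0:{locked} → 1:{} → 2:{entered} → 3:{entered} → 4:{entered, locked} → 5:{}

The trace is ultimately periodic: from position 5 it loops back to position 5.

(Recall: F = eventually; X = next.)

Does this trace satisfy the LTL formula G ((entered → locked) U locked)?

Violated

(entered → locked) U locked must hold at every position from 0 onward. It fails at position 1, so G ((entered → locked) U locked) is false.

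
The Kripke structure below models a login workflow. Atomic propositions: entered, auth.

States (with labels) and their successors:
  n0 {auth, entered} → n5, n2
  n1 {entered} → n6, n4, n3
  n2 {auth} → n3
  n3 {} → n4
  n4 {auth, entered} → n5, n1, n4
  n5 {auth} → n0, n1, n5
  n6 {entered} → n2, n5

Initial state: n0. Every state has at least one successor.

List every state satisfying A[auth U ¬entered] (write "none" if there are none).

{n0, n2, n3, n5}

States satisfying auth: {n0, n2, n4, n5}.
States satisfying ¬entered: {n2, n3, n5}.
States satisfying A[auth U ¬entered]: {n0, n2, n3, n5}.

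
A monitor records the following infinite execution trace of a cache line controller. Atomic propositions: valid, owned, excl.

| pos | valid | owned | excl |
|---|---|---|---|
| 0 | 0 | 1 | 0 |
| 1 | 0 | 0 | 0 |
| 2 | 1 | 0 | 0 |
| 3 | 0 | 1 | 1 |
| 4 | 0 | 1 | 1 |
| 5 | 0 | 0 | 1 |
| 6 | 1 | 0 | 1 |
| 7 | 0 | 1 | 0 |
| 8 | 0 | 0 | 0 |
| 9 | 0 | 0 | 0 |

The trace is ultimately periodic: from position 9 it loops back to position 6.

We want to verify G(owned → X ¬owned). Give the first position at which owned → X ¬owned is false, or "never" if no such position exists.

Check owned → X ¬owned at each position in order: 0 ✓, 1 ✓, 2 ✓.
At position 3 the labels are {excl, owned} and the next position 4 has {excl, owned}, so owned → X ¬owned is false there. This is the first violation.

3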